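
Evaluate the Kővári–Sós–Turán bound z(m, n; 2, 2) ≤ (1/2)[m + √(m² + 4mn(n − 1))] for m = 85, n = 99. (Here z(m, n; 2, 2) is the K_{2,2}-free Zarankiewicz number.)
z(85, 99; 2, 2) ≤ (1/2)[85 + √(85² + 4·85·99·98)] = (1/2)[85 + √3305905] = 951.6074

Kővári–Sós–Turán: let r_1, ..., r_85 be the row sums and z = Σ r_i the total number of 1s. Each pair of columns can share at most one row with both entries 1 (else a 2×2 all-ones block appears), so Σ_i C(r_i, 2) ≤ C(99, 2) = 4851. By convexity Σ_i C(r_i, 2) ≥ 85·C(z/85, 2) = z(z − 85)/(2·85), giving z² − 85z − 85·99·98 ≤ 0 and hence z ≤ (1/2)[85 + √(7225 + 4·824670)] = (1/2)[85 + √3305905] ≈ (1/2)(85 + 1818.2148) = 951.6074.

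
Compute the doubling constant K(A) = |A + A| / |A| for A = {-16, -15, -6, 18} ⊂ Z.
K = |A + A| / |A| = 10/4 = 5/2

Enumerate A + A = {a + b : a, b ∈ A}. With |A| = 4, there are |A|^2 = 16 ordered sum pairs; collecting distinct values, A + A = {-32, -31, -30, -22, -21, -12, 2, 3, 12, 36}, so |A + A| = 10. Thus K = 10/4 = 5/2. For comparison, the minimum possible |A + A| over all 4-element sets is 2·4 − 1 = 7 (so min K = 7/4), attained only by arithmetic progressions.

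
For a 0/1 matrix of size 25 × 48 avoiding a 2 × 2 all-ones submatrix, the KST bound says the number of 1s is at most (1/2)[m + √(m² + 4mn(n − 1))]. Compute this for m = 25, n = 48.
z(25, 48; 2, 2) ≤ (1/2)[25 + √(25² + 4·25·48·47)] = (1/2)[25 + √226225] = 250.3156

Kővári–Sós–Turán: let r_1, ..., r_25 be the row sums and z = Σ r_i the total number of 1s. Each pair of columns can share at most one row with both entries 1 (else a 2×2 all-ones block appears), so Σ_i C(r_i, 2) ≤ C(48, 2) = 1128. By convexity Σ_i C(r_i, 2) ≥ 25·C(z/25, 2) = z(z − 25)/(2·25), giving z² − 25z − 25·48·47 ≤ 0 and hence z ≤ (1/2)[25 + √(625 + 4·56400)] = (1/2)[25 + √226225] ≈ (1/2)(25 + 475.6312) = 250.3156.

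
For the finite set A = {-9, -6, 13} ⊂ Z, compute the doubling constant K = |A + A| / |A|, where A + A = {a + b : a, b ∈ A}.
K = |A + A| / |A| = 6/3 = 2

Enumerate A + A = {a + b : a, b ∈ A}. With |A| = 3, there are |A|^2 = 9 ordered sum pairs; collecting distinct values, A + A = {-18, -15, -12, 4, 7, 26}, so |A + A| = 6. Thus K = 6/3 = 2. For comparison, the minimum possible |A + A| over all 3-element sets is 2·3 − 1 = 5 (so min K = 5/3), attained only by arithmetic progressions.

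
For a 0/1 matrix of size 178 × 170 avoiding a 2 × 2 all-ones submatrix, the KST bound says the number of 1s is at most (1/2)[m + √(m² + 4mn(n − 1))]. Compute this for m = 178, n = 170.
z(178, 170; 2, 2) ≤ (1/2)[178 + √(178² + 4·178·170·169)] = (1/2)[178 + √20487444] = 2352.1529

Kővári–Sós–Turán: let r_1, ..., r_178 be the row sums and z = Σ r_i the total number of 1s. Each pair of columns can share at most one row with both entries 1 (else a 2×2 all-ones block appears), so Σ_i C(r_i, 2) ≤ C(170, 2) = 14365. By convexity Σ_i C(r_i, 2) ≥ 178·C(z/178, 2) = z(z − 178)/(2·178), giving z² − 178z − 178·170·169 ≤ 0 and hence z ≤ (1/2)[178 + √(31684 + 4·5113940)] = (1/2)[178 + √20487444] ≈ (1/2)(178 + 4526.3058) = 2352.1529.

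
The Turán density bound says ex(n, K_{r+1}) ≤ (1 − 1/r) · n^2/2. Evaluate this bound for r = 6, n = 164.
Turán density bound = (5/6) · 164^2/2 = 33620/3 ≈ 11206.6667

Turán's theorem: ex(n, K_{r+1}) is achieved by the complete r-partite Turán graph T(n, r) with parts as balanced as possible, and is at most (1 − 1/r) · n^2/2. For r = 6, n = 164: the density bound is (5/6) · 26896/2 = 33620/3 ≈ 11206.6667. The integer-valued extremum is e(T(164, 6)) = 11206, which is strictly less than the density bound 33620/3 since 6 ∤ 164 (the parts of T(164, 6) cannot all be equal).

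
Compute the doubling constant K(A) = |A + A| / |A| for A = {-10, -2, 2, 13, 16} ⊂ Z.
K = |A + A| / |A| = 15/5 = 3

Enumerate A + A = {a + b : a, b ∈ A}. With |A| = 5, there are |A|^2 = 25 ordered sum pairs; collecting distinct values, A + A = {-20, -12, -8, -4, 0, 3, 4, 6, 11, 14, 15, 18, 26, 29, 32}, so |A + A| = 15. Thus K = 15/5 = 3. For comparison, the minimum possible |A + A| over all 5-element sets is 2·5 − 1 = 9 (so min K = 9/5), attained only by arithmetic progressions.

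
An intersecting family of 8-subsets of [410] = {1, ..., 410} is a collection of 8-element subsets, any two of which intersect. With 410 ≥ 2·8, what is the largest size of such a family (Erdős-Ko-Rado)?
max |F| = C(409, 7) = 360757037528316

Erdős-Ko-Rado (1961): when n ≥ 2k, max |F| = C(n−1, k−1). The bound is attained by the star {A : i ∈ A} for any fixed i ∈ [n]. Here C(410−1, 8−1) = C(409, 7) = 360757037528316.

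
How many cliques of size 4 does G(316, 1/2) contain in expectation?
E[# K_4] = C(316, 4) · (1/2)^C(4, 2) = 407624595 / 2^6 = 6369134.296875

For each 4-subset S of vertices (there are C(316, 4) = 407624595 such S), let X_S = 1 if S induces a K_4 (all C(4, 2) = 6 edges present). Then P(X_S = 1) = (1/2)^6 = 1/64. By linearity of expectation, E[# K_4] = C(316, 4) · (1/2)^6 = 407624595 / 64 = 6369134.296875.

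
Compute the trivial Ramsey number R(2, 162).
R(2, 162) = 162

R(2, k) = k for all k ≥ 2: in a 2-colouring of K_k, either some edge is red (a red K_2) or all edges are blue (a blue K_k). And K_{161} coloured all-blue has no blue K_162, so R(2, 162) > 161. Hence R(2, 162) = 162.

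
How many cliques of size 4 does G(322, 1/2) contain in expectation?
E[# K_4] = C(322, 4) · (1/2)^C(4, 2) = 439633040 / 2^6 = 27477065/4 = 6869266.25

For each 4-subset S of vertices (there are C(322, 4) = 439633040 such S), let X_S = 1 if S induces a K_4 (all C(4, 2) = 6 edges present). Then P(X_S = 1) = (1/2)^6 = 1/64. By linearity of expectation, E[# K_4] = C(322, 4) · (1/2)^6 = 439633040 / 64 = 27477065/4 = 6869266.25.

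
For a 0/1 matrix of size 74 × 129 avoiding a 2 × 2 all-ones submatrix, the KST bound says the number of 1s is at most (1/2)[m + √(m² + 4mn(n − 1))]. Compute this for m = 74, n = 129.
z(74, 129; 2, 2) ≤ (1/2)[74 + √(74² + 4·74·129·128)] = (1/2)[74 + √4893028] = 1143.0095

Kővári–Sós–Turán: let r_1, ..., r_74 be the row sums and z = Σ r_i the total number of 1s. Each pair of columns can share at most one row with both entries 1 (else a 2×2 all-ones block appears), so Σ_i C(r_i, 2) ≤ C(129, 2) = 8256. By convexity Σ_i C(r_i, 2) ≥ 74·C(z/74, 2) = z(z − 74)/(2·74), giving z² − 74z − 74·129·128 ≤ 0 and hence z ≤ (1/2)[74 + √(5476 + 4·1221888)] = (1/2)[74 + √4893028] ≈ (1/2)(74 + 2212.019) = 1143.0095.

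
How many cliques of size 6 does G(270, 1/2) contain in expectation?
E[# K_6] = C(270, 6) · (1/2)^C(6, 2) = 508811728635 / 2^15 ≈ 15527701.679535

For each 6-subset S of vertices (there are C(270, 6) = 508811728635 such S), let X_S = 1 if S induces a K_6 (all C(6, 2) = 15 edges present). Then P(X_S = 1) = (1/2)^15 = 1/32768. By linearity of expectation, E[# K_6] = C(270, 6) · (1/2)^15 = 508811728635 / 32768 ≈ 15527701.679535.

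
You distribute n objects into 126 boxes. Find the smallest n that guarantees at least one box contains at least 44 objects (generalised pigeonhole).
n = (44 − 1)·126 + 1 = 5419

By the generalised pigeonhole principle, to guarantee some box contains ≥ r objects we need more than (r − 1) · k objects total. Threshold: n = (r − 1) · k + 1. With r = 44 and k = 126: n = 43 · 126 + 1 = 5418 + 1 = 5419. For n = 5418 = 43 · 126, we can put exactly 43 objects in every box, avoiding 44 in any single one — so 5419 is tight.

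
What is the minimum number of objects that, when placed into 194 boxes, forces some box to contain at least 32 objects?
n = (32 − 1)·194 + 1 = 6015

By the generalised pigeonhole principle, to guarantee some box contains ≥ r objects we need more than (r − 1) · k objects total. Threshold: n = (r − 1) · k + 1. With r = 32 and k = 194: n = 31 · 194 + 1 = 6014 + 1 = 6015. For n = 6014 = 31 · 194, we can put exactly 31 objects in every box, avoiding 32 in any single one — so 6015 is tight.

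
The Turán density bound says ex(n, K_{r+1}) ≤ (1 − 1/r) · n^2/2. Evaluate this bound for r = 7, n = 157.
Turán density bound = (6/7) · 157^2/2 = 73947/7 ≈ 10563.8571

Turán's theorem: ex(n, K_{r+1}) is achieved by the complete r-partite Turán graph T(n, r) with parts as balanced as possible, and is at most (1 − 1/r) · n^2/2. For r = 7, n = 157: the density bound is (6/7) · 24649/2 = 73947/7 ≈ 10563.8571. The integer-valued extremum is e(T(157, 7)) = 10563, which is strictly less than the density bound 73947/7 since 7 ∤ 157 (the parts of T(157, 7) cannot all be equal).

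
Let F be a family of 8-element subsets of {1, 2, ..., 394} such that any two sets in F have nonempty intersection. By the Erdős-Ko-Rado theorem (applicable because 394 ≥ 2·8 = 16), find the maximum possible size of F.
max |F| = C(393, 7) = 272258681709924

Erdős-Ko-Rado (1961): when n ≥ 2k, max |F| = C(n−1, k−1). The bound is attained by the star {A : i ∈ A} for any fixed i ∈ [n]. Here C(394−1, 8−1) = C(393, 7) = 272258681709924.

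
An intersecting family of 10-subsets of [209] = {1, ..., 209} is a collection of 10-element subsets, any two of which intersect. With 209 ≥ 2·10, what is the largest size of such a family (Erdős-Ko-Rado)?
max |F| = C(208, 9) = 1684982353074800

Erdős-Ko-Rado (1961): when n ≥ 2k, max |F| = C(n−1, k−1). The bound is attained by the star {A : i ∈ A} for any fixed i ∈ [n]. Here C(209−1, 10−1) = C(208, 9) = 1684982353074800.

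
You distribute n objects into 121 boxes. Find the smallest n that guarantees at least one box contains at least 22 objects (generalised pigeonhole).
n = (22 − 1)·121 + 1 = 2542

By the generalised pigeonhole principle, to guarantee some box contains ≥ r objects we need more than (r − 1) · k objects total. Threshold: n = (r − 1) · k + 1. With r = 22 and k = 121: n = 21 · 121 + 1 = 2541 + 1 = 2542. For n = 2541 = 21 · 121, we can put exactly 21 objects in every box, avoiding 22 in any single one — so 2542 is tight.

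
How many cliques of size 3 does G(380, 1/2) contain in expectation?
E[# K_3] = C(380, 3) · (1/2)^C(3, 2) = 9073260 / 2^3 = 2268315/2 = 1134157.5

For each 3-subset S of vertices (there are C(380, 3) = 9073260 such S), let X_S = 1 if S induces a K_3 (all C(3, 2) = 3 edges present). Then P(X_S = 1) = (1/2)^3 = 1/8. By linearity of expectation, E[# K_3] = C(380, 3) · (1/2)^3 = 9073260 / 8 = 2268315/2 = 1134157.5.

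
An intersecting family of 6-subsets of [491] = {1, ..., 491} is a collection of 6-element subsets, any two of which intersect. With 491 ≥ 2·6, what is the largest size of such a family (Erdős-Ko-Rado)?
max |F| = C(490, 5) = 230626254348

The Erdős-Ko-Rado theorem states: for n ≥ 2k, an intersecting family of k-subsets of an n-element set has size at most C(n − 1, k − 1), with equality for 'star' families {A ⊆ [n] : |A| = k, i ∈ A} (fix an element i). For n = 491, k = 6: C(490, 5) = 230626254348.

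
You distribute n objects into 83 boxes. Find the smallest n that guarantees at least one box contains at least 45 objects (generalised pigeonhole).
n = (45 − 1)·83 + 1 = 3653

By the generalised pigeonhole principle, to guarantee some box contains ≥ r objects we need more than (r − 1) · k objects total. Threshold: n = (r − 1) · k + 1. With r = 45 and k = 83: n = 44 · 83 + 1 = 3652 + 1 = 3653. For n = 3652 = 44 · 83, we can put exactly 44 objects in every box, avoiding 45 in any single one — so 3653 is tight.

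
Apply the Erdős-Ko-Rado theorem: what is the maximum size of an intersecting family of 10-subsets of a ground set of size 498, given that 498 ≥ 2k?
max |F| = C(497, 9) = 4740297879519772570

The Erdős-Ko-Rado theorem states: for n ≥ 2k, an intersecting family of k-subsets of an n-element set has size at most C(n − 1, k − 1), with equality for 'star' families {A ⊆ [n] : |A| = k, i ∈ A} (fix an element i). For n = 498, k = 10: C(497, 9) = 4740297879519772570.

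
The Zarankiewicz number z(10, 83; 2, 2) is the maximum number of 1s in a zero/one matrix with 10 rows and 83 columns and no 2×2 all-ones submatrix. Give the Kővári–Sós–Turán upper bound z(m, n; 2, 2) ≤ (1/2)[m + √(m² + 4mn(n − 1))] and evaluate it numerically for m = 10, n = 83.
z(10, 83; 2, 2) ≤ (1/2)[10 + √(10² + 4·10·83·82)] = (1/2)[10 + √272340] = 265.931

Kővári–Sós–Turán: let r_1, ..., r_10 be the row sums and z = Σ r_i the total number of 1s. Each pair of columns can share at most one row with both entries 1 (else a 2×2 all-ones block appears), so Σ_i C(r_i, 2) ≤ C(83, 2) = 3403. By convexity Σ_i C(r_i, 2) ≥ 10·C(z/10, 2) = z(z − 10)/(2·10), giving z² − 10z − 10·83·82 ≤ 0 and hence z ≤ (1/2)[10 + √(100 + 4·68060)] = (1/2)[10 + √272340] ≈ (1/2)(10 + 521.8621) = 265.931.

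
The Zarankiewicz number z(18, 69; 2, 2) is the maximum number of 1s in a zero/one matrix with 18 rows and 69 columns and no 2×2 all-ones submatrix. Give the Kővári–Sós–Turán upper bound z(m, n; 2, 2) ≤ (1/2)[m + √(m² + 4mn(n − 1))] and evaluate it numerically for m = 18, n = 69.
z(18, 69; 2, 2) ≤ (1/2)[18 + √(18² + 4·18·69·68)] = (1/2)[18 + √338148] = 299.7525

Kővári–Sós–Turán: let r_1, ..., r_18 be the row sums and z = Σ r_i the total number of 1s. Each pair of columns can share at most one row with both entries 1 (else a 2×2 all-ones block appears), so Σ_i C(r_i, 2) ≤ C(69, 2) = 2346. By convexity Σ_i C(r_i, 2) ≥ 18·C(z/18, 2) = z(z − 18)/(2·18), giving z² − 18z − 18·69·68 ≤ 0 and hence z ≤ (1/2)[18 + √(324 + 4·84456)] = (1/2)[18 + √338148] ≈ (1/2)(18 + 581.5049) = 299.7525.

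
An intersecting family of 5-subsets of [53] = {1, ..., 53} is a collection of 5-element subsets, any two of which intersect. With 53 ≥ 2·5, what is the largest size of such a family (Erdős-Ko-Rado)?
max |F| = C(52, 4) = 270725

Erdős-Ko-Rado (1961): when n ≥ 2k, max |F| = C(n−1, k−1). The bound is attained by the star {A : i ∈ A} for any fixed i ∈ [n]. Here C(53−1, 5−1) = C(52, 4) = 270725.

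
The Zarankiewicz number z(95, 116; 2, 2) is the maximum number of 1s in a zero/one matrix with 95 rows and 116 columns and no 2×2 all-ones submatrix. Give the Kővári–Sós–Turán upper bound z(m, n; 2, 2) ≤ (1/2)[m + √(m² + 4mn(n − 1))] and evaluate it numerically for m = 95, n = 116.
z(95, 116; 2, 2) ≤ (1/2)[95 + √(95² + 4·95·116·115)] = (1/2)[95 + √5078225] = 1174.2459

Kővári–Sós–Turán: let r_1, ..., r_95 be the row sums and z = Σ r_i the total number of 1s. Each pair of columns can share at most one row with both entries 1 (else a 2×2 all-ones block appears), so Σ_i C(r_i, 2) ≤ C(116, 2) = 6670. By convexity Σ_i C(r_i, 2) ≥ 95·C(z/95, 2) = z(z − 95)/(2·95), giving z² − 95z − 95·116·115 ≤ 0 and hence z ≤ (1/2)[95 + √(9025 + 4·1267300)] = (1/2)[95 + √5078225] ≈ (1/2)(95 + 2253.4917) = 1174.2459.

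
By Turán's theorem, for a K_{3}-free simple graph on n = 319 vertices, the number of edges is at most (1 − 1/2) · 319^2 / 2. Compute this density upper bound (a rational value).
Turán density bound = (1/2) · 319^2/2 = 101761/4 ≈ 25440.25

Turán's theorem: ex(n, K_{r+1}) is achieved by the complete r-partite Turán graph T(n, r) with parts as balanced as possible, and is at most (1 − 1/r) · n^2/2. For r = 2, n = 319: the density bound is (1/2) · 101761/2 = 101761/4 ≈ 25440.25. The integer-valued extremum is e(T(319, 2)) = 25440, which is strictly less than the density bound 101761/4 since 2 ∤ 319 (the parts of T(319, 2) cannot all be equal).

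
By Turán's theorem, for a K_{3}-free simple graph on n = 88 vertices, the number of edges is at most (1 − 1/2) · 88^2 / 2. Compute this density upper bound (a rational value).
Turán density bound = (1/2) · 88^2/2 = 1936

Turán's theorem: ex(n, K_{r+1}) is achieved by the complete r-partite Turán graph T(n, r) with parts as balanced as possible, and is at most (1 − 1/r) · n^2/2. For r = 2, n = 88: the density bound is (1/2) · 7744/2 = 1936. Since 2 ∣ 88, the Turán graph T(88, 2) has parts of equal size 44, and its edge count e(T(88, 2)) = 1936 attains the density bound exactly.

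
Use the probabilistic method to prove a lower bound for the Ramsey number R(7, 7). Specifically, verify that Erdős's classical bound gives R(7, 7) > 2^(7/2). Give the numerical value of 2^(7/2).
2^(7/2) = 11.3137; so R(7, 7) > 11.3137

Colour each edge of K_n uniformly at random with red/blue. The expected number of monochromatic K_7 is C(n, 7) · 2 · 2^(−C(7,2)). If C(n, 7) · 2^(1 − C(7,2)) < 1, then with positive probability no monochromatic K_7 exists, so R(7, 7) > n. The standard estimate C(n, 7) ≤ n^7/7! shows this inequality holds whenever n ≤ 2^(7/2) (since 7! · 2^(C(7,2) − 1) > 2^(7^2/2) ≥ n^7). Hence R(7, 7) > 2^(7/2) = 11.3137.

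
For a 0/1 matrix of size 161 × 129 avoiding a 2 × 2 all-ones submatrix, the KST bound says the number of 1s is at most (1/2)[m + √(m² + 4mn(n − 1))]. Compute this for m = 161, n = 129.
z(161, 129; 2, 2) ≤ (1/2)[161 + √(161² + 4·161·129·128)] = (1/2)[161 + √10659649] = 1712.9559

Kővári–Sós–Turán: let r_1, ..., r_161 be the row sums and z = Σ r_i the total number of 1s. Each pair of columns can share at most one row with both entries 1 (else a 2×2 all-ones block appears), so Σ_i C(r_i, 2) ≤ C(129, 2) = 8256. By convexity Σ_i C(r_i, 2) ≥ 161·C(z/161, 2) = z(z − 161)/(2·161), giving z² − 161z − 161·129·128 ≤ 0 and hence z ≤ (1/2)[161 + √(25921 + 4·2658432)] = (1/2)[161 + √10659649] ≈ (1/2)(161 + 3264.9118) = 1712.9559.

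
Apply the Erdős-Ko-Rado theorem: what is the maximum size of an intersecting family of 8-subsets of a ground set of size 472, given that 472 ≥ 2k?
max |F| = C(471, 7) = 975579519571605

Erdős-Ko-Rado (1961): when n ≥ 2k, max |F| = C(n−1, k−1). The bound is attained by the star {A : i ∈ A} for any fixed i ∈ [n]. Here C(472−1, 8−1) = C(471, 7) = 975579519571605.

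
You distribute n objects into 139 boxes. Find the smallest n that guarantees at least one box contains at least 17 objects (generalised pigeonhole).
n = (17 − 1)·139 + 1 = 2225

By the generalised pigeonhole principle, to guarantee some box contains ≥ r objects we need more than (r − 1) · k objects total. Threshold: n = (r − 1) · k + 1. With r = 17 and k = 139: n = 16 · 139 + 1 = 2224 + 1 = 2225. For n = 2224 = 16 · 139, we can put exactly 16 objects in every box, avoiding 17 in any single one — so 2225 is tight.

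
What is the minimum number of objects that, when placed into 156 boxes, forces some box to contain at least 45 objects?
n = (45 − 1)·156 + 1 = 6865

By the generalised pigeonhole principle, to guarantee some box contains ≥ r objects we need more than (r − 1) · k objects total. Threshold: n = (r − 1) · k + 1. With r = 45 and k = 156: n = 44 · 156 + 1 = 6864 + 1 = 6865. For n = 6864 = 44 · 156, we can put exactly 44 objects in every box, avoiding 45 in any single one — so 6865 is tight.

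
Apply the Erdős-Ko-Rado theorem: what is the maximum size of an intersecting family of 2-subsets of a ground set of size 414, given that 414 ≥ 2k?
max |F| = C(413, 1) = 413

Erdős-Ko-Rado (1961): when n ≥ 2k, max |F| = C(n−1, k−1). The bound is attained by the star {A : i ∈ A} for any fixed i ∈ [n]. Here C(414−1, 2−1) = C(413, 1) = 413.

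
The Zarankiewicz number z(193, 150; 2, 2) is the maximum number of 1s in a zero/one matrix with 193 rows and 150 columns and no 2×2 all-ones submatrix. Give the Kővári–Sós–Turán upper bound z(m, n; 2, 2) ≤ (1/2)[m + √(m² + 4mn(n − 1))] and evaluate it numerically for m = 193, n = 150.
z(193, 150; 2, 2) ≤ (1/2)[193 + √(193² + 4·193·150·149)] = (1/2)[193 + √17291449] = 2175.6494

Kővári–Sós–Turán: let r_1, ..., r_193 be the row sums and z = Σ r_i the total number of 1s. Each pair of columns can share at most one row with both entries 1 (else a 2×2 all-ones block appears), so Σ_i C(r_i, 2) ≤ C(150, 2) = 11175. By convexity Σ_i C(r_i, 2) ≥ 193·C(z/193, 2) = z(z − 193)/(2·193), giving z² − 193z − 193·150·149 ≤ 0 and hence z ≤ (1/2)[193 + √(37249 + 4·4313550)] = (1/2)[193 + √17291449] ≈ (1/2)(193 + 4158.2988) = 2175.6494.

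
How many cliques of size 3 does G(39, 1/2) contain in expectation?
E[# K_3] = C(39, 3) · (1/2)^C(3, 2) = 9139 / 2^3 = 1142.375

For each 3-subset S of vertices (there are C(39, 3) = 9139 such S), let X_S = 1 if S induces a K_3 (all C(3, 2) = 3 edges present). Then P(X_S = 1) = (1/2)^3 = 1/8. By linearity of expectation, E[# K_3] = C(39, 3) · (1/2)^3 = 9139 / 8 = 1142.375.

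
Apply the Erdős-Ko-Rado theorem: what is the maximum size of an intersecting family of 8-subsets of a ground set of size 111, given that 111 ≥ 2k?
max |F| = C(110, 7) = 31821795720

The Erdős-Ko-Rado theorem states: for n ≥ 2k, an intersecting family of k-subsets of an n-element set has size at most C(n − 1, k − 1), with equality for 'star' families {A ⊆ [n] : |A| = k, i ∈ A} (fix an element i). For n = 111, k = 8: C(110, 7) = 31821795720.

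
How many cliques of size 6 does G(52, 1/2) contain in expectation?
E[# K_6] = C(52, 6) · (1/2)^C(6, 2) = 20358520 / 2^15 = 2544815/4096 ≈ 621.292725

For each 6-subset S of vertices (there are C(52, 6) = 20358520 such S), let X_S = 1 if S induces a K_6 (all C(6, 2) = 15 edges present). Then P(X_S = 1) = (1/2)^15 = 1/32768. By linearity of expectation, E[# K_6] = C(52, 6) · (1/2)^15 = 20358520 / 32768 = 2544815/4096 ≈ 621.292725.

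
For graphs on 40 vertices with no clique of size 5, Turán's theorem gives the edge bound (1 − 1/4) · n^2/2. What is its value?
Turán density bound = (3/4) · 40^2/2 = 600

Turán's theorem: ex(n, K_{r+1}) is achieved by the complete r-partite Turán graph T(n, r) with parts as balanced as possible, and is at most (1 − 1/r) · n^2/2. For r = 4, n = 40: the density bound is (3/4) · 1600/2 = 600. Since 4 ∣ 40, the Turán graph T(40, 4) has parts of equal size 10, and its edge count e(T(40, 4)) = 600 attains the density bound exactly.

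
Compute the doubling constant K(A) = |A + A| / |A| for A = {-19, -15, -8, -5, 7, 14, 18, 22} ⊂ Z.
K = |A + A| / |A| = 31/8

Enumerate A + A = {a + b : a, b ∈ A}. With |A| = 8, there are |A|^2 = 64 ordered sum pairs; collecting distinct values, A + A = {-38, -34, -30, -27, -24, -23, -20, -16, -13, -12, -10, -8, -5, -1, 2, 3, 6, 7, 9, 10, 13, 14, 17, 21, 25, 28, 29, 32, 36, 40, 44}, so |A + A| = 31. Thus K = 31/8. For comparison, the minimum possible |A + A| over all 8-element sets is 2·8 − 1 = 15 (so min K = 15/8), attained only by arithmetic progressions.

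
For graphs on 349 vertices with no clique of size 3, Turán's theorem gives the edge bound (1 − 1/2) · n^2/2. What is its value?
Turán density bound = (1/2) · 349^2/2 = 121801/4 ≈ 30450.25

Turán's theorem: ex(n, K_{r+1}) is achieved by the complete r-partite Turán graph T(n, r) with parts as balanced as possible, and is at most (1 − 1/r) · n^2/2. For r = 2, n = 349: the density bound is (1/2) · 121801/2 = 121801/4 ≈ 30450.25. The integer-valued extremum is e(T(349, 2)) = 30450, which is strictly less than the density bound 121801/4 since 2 ∤ 349 (the parts of T(349, 2) cannot all be equal).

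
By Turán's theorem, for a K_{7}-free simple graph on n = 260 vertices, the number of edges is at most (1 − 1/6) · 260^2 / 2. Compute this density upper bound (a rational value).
Turán density bound = (5/6) · 260^2/2 = 84500/3 ≈ 28166.6667

Turán's theorem: ex(n, K_{r+1}) is achieved by the complete r-partite Turán graph T(n, r) with parts as balanced as possible, and is at most (1 − 1/r) · n^2/2. For r = 6, n = 260: the density bound is (5/6) · 67600/2 = 84500/3 ≈ 28166.6667. The integer-valued extremum is e(T(260, 6)) = 28166, which is strictly less than the density bound 84500/3 since 6 ∤ 260 (the parts of T(260, 6) cannot all be equal).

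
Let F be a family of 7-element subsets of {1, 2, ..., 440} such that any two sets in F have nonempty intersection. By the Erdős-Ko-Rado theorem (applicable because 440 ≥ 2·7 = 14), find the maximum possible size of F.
max |F| = C(439, 6) = 9606231468043

Erdős-Ko-Rado (1961): when n ≥ 2k, max |F| = C(n−1, k−1). The bound is attained by the star {A : i ∈ A} for any fixed i ∈ [n]. Here C(440−1, 7−1) = C(439, 6) = 9606231468043.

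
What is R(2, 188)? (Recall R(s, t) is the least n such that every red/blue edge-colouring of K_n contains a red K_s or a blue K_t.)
R(2, 188) = 188

R(2, k) = k for all k ≥ 2: in a 2-colouring of K_k, either some edge is red (a red K_2) or all edges are blue (a blue K_k). And K_{187} coloured all-blue has no blue K_188, so R(2, 188) > 187. Hence R(2, 188) = 188.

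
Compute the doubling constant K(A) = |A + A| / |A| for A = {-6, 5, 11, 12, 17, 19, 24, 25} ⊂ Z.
K = |A + A| / |A| = 30/8 = 15/4

Enumerate A + A = {a + b : a, b ∈ A}. With |A| = 8, there are |A|^2 = 64 ordered sum pairs; collecting distinct values, A + A = {-12, -1, 5, 6, 10, 11, 13, 16, 17, 18, 19, 22, 23, 24, 28, 29, 30, 31, 34, 35, 36, 37, 38, 41, 42, 43, 44, 48, 49, 50}, so |A + A| = 30. Thus K = 30/8 = 15/4. For comparison, the minimum possible |A + A| over all 8-element sets is 2·8 − 1 = 15 (so min K = 15/8), attained only by arithmetic progressions.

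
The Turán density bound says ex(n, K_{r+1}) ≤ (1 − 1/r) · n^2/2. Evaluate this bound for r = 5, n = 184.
Turán density bound = (4/5) · 184^2/2 = 67712/5 ≈ 13542.4

Turán's theorem: ex(n, K_{r+1}) is achieved by the complete r-partite Turán graph T(n, r) with parts as balanced as possible, and is at most (1 − 1/r) · n^2/2. For r = 5, n = 184: the density bound is (4/5) · 33856/2 = 67712/5 ≈ 13542.4. The integer-valued extremum is e(T(184, 5)) = 13542, which is strictly less than the density bound 67712/5 since 5 ∤ 184 (the parts of T(184, 5) cannot all be equal).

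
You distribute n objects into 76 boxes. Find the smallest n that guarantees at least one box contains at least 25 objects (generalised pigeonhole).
n = (25 − 1)·76 + 1 = 1825

By the generalised pigeonhole principle, to guarantee some box contains ≥ r objects we need more than (r − 1) · k objects total. Threshold: n = (r − 1) · k + 1. With r = 25 and k = 76: n = 24 · 76 + 1 = 1824 + 1 = 1825. For n = 1824 = 24 · 76, we can put exactly 24 objects in every box, avoiding 25 in any single one — so 1825 is tight.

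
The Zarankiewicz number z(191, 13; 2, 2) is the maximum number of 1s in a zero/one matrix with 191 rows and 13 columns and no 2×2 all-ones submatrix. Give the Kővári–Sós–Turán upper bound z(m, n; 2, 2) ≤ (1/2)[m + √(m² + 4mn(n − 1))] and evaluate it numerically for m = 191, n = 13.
z(191, 13; 2, 2) ≤ (1/2)[191 + √(191² + 4·191·13·12)] = (1/2)[191 + √155665] = 292.772

Kővári–Sós–Turán: let r_1, ..., r_191 be the row sums and z = Σ r_i the total number of 1s. Each pair of columns can share at most one row with both entries 1 (else a 2×2 all-ones block appears), so Σ_i C(r_i, 2) ≤ C(13, 2) = 78. By convexity Σ_i C(r_i, 2) ≥ 191·C(z/191, 2) = z(z − 191)/(2·191), giving z² − 191z − 191·13·12 ≤ 0 and hence z ≤ (1/2)[191 + √(36481 + 4·29796)] = (1/2)[191 + √155665] ≈ (1/2)(191 + 394.544) = 292.772.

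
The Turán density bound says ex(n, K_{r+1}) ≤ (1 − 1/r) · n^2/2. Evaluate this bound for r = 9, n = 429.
Turán density bound = (8/9) · 429^2/2 = 81796

Turán's theorem: ex(n, K_{r+1}) is achieved by the complete r-partite Turán graph T(n, r) with parts as balanced as possible, and is at most (1 − 1/r) · n^2/2. For r = 9, n = 429: the density bound is (8/9) · 184041/2 = 81796. The integer-valued extremum is e(T(429, 9)) = 81795, which is strictly less than the density bound 81796 since 9 ∤ 429 (the parts of T(429, 9) cannot all be equal).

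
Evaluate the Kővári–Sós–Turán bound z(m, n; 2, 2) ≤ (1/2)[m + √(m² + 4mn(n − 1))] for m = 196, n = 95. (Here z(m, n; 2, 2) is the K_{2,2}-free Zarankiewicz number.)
z(196, 95; 2, 2) ≤ (1/2)[196 + √(196² + 4·196·95·94)] = (1/2)[196 + √7039536] = 1424.6062

Kővári–Sós–Turán: let r_1, ..., r_196 be the row sums and z = Σ r_i the total number of 1s. Each pair of columns can share at most one row with both entries 1 (else a 2×2 all-ones block appears), so Σ_i C(r_i, 2) ≤ C(95, 2) = 4465. By convexity Σ_i C(r_i, 2) ≥ 196·C(z/196, 2) = z(z − 196)/(2·196), giving z² − 196z − 196·95·94 ≤ 0 and hence z ≤ (1/2)[196 + √(38416 + 4·1750280)] = (1/2)[196 + √7039536] ≈ (1/2)(196 + 2653.2124) = 1424.6062.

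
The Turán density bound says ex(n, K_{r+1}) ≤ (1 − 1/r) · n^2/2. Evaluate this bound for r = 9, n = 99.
Turán density bound = (8/9) · 99^2/2 = 4356

Turán's theorem: ex(n, K_{r+1}) is achieved by the complete r-partite Turán graph T(n, r) with parts as balanced as possible, and is at most (1 − 1/r) · n^2/2. For r = 9, n = 99: the density bound is (8/9) · 9801/2 = 4356. Since 9 ∣ 99, the Turán graph T(99, 9) has parts of equal size 11, and its edge count e(T(99, 9)) = 4356 attains the density bound exactly.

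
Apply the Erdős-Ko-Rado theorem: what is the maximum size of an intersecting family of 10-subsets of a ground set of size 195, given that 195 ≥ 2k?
max |F| = C(194, 9) = 888501994734288

The Erdős-Ko-Rado theorem states: for n ≥ 2k, an intersecting family of k-subsets of an n-element set has size at most C(n − 1, k − 1), with equality for 'star' families {A ⊆ [n] : |A| = k, i ∈ A} (fix an element i). For n = 195, k = 10: C(194, 9) = 888501994734288.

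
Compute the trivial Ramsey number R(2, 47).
R(2, 47) = 47

R(2, k) = k for all k ≥ 2: in a 2-colouring of K_k, either some edge is red (a red K_2) or all edges are blue (a blue K_k). And K_{46} coloured all-blue has no blue K_47, so R(2, 47) > 46. Hence R(2, 47) = 47.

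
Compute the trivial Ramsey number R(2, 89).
R(2, 89) = 89

R(2, k) = k for all k ≥ 2: in a 2-colouring of K_k, either some edge is red (a red K_2) or all edges are blue (a blue K_k). And K_{88} coloured all-blue has no blue K_89, so R(2, 89) > 88. Hence R(2, 89) = 89.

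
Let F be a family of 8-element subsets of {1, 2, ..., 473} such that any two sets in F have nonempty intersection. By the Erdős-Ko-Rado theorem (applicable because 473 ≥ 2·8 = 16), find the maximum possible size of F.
max |F| = C(472, 7) = 990265662876984

The Erdős-Ko-Rado theorem states: for n ≥ 2k, an intersecting family of k-subsets of an n-element set has size at most C(n − 1, k − 1), with equality for 'star' families {A ⊆ [n] : |A| = k, i ∈ A} (fix an element i). For n = 473, k = 8: C(472, 7) = 990265662876984.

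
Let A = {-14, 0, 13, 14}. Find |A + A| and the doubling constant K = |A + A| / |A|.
K = |A + A| / |A| = 9/4

Enumerate A + A = {a + b : a, b ∈ A}. With |A| = 4, there are |A|^2 = 16 ordered sum pairs; collecting distinct values, A + A = {-28, -14, -1, 0, 13, 14, 26, 27, 28}, so |A + A| = 9. Thus K = 9/4. For comparison, the minimum possible |A + A| over all 4-element sets is 2·4 − 1 = 7 (so min K = 7/4), attained only by arithmetic progressions.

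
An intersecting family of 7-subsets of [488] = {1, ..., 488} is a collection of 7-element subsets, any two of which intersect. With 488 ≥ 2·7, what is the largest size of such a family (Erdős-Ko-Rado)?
max |F| = C(487, 6) = 17964453222639

The Erdős-Ko-Rado theorem states: for n ≥ 2k, an intersecting family of k-subsets of an n-element set has size at most C(n − 1, k − 1), with equality for 'star' families {A ⊆ [n] : |A| = k, i ∈ A} (fix an element i). For n = 488, k = 7: C(487, 6) = 17964453222639.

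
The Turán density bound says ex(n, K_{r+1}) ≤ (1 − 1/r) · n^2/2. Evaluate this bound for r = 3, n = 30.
Turán density bound = (2/3) · 30^2/2 = 300

Turán's theorem: ex(n, K_{r+1}) is achieved by the complete r-partite Turán graph T(n, r) with parts as balanced as possible, and is at most (1 − 1/r) · n^2/2. For r = 3, n = 30: the density bound is (2/3) · 900/2 = 300. Since 3 ∣ 30, the Turán graph T(30, 3) has parts of equal size 10, and its edge count e(T(30, 3)) = 300 attains the density bound exactly.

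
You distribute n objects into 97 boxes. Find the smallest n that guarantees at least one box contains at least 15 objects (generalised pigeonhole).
n = (15 − 1)·97 + 1 = 1359

By the generalised pigeonhole principle, to guarantee some box contains ≥ r objects we need more than (r − 1) · k objects total. Threshold: n = (r − 1) · k + 1. With r = 15 and k = 97: n = 14 · 97 + 1 = 1358 + 1 = 1359. For n = 1358 = 14 · 97, we can put exactly 14 objects in every box, avoiding 15 in any single one — so 1359 is tight.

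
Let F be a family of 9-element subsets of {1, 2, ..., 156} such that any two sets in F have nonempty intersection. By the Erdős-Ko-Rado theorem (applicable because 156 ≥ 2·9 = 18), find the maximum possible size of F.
max |F| = C(155, 8) = 6876747915675

Erdős-Ko-Rado (1961): when n ≥ 2k, max |F| = C(n−1, k−1). The bound is attained by the star {A : i ∈ A} for any fixed i ∈ [n]. Here C(156−1, 9−1) = C(155, 8) = 6876747915675.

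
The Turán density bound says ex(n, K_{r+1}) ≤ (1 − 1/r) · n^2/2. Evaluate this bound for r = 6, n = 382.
Turán density bound = (5/6) · 382^2/2 = 182405/3 ≈ 60801.6667

Turán's theorem: ex(n, K_{r+1}) is achieved by the complete r-partite Turán graph T(n, r) with parts as balanced as possible, and is at most (1 − 1/r) · n^2/2. For r = 6, n = 382: the density bound is (5/6) · 145924/2 = 182405/3 ≈ 60801.6667. The integer-valued extremum is e(T(382, 6)) = 60801, which is strictly less than the density bound 182405/3 since 6 ∤ 382 (the parts of T(382, 6) cannot all be equal).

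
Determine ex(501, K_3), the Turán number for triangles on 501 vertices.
ex(501, K_3) = ⌊501^2/4⌋ = 62750

Mantel (1907): a triangle-free graph on n vertices has at most ⌊n^2/4⌋ edges, with equality for the complete bipartite graph K_{⌊n/2⌋, ⌈n/2⌉}. For n = 501: ⌊501^2/4⌋ = ⌊251001/4⌋ = 62750. The extremal graph is K_{250, 251}, which has 250·251 = 62750 edges.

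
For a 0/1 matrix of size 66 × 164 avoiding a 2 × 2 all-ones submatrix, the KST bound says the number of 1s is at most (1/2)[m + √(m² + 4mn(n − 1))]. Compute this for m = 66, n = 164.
z(66, 164; 2, 2) ≤ (1/2)[66 + √(66² + 4·66·164·163)] = (1/2)[66 + √7061604] = 1361.6839

Kővári–Sós–Turán: let r_1, ..., r_66 be the row sums and z = Σ r_i the total number of 1s. Each pair of columns can share at most one row with both entries 1 (else a 2×2 all-ones block appears), so Σ_i C(r_i, 2) ≤ C(164, 2) = 13366. By convexity Σ_i C(r_i, 2) ≥ 66·C(z/66, 2) = z(z − 66)/(2·66), giving z² − 66z − 66·164·163 ≤ 0 and hence z ≤ (1/2)[66 + √(4356 + 4·1764312)] = (1/2)[66 + √7061604] ≈ (1/2)(66 + 2657.3679) = 1361.6839.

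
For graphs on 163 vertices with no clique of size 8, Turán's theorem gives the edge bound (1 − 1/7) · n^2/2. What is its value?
Turán density bound = (6/7) · 163^2/2 = 79707/7 ≈ 11386.7143

Turán's theorem: ex(n, K_{r+1}) is achieved by the complete r-partite Turán graph T(n, r) with parts as balanced as possible, and is at most (1 − 1/r) · n^2/2. For r = 7, n = 163: the density bound is (6/7) · 26569/2 = 79707/7 ≈ 11386.7143. The integer-valued extremum is e(T(163, 7)) = 11386, which is strictly less than the density bound 79707/7 since 7 ∤ 163 (the parts of T(163, 7) cannot all be equal).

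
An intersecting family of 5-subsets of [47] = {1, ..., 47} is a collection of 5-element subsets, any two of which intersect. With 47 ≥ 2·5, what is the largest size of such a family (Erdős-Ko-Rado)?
max |F| = C(46, 4) = 163185

Erdős-Ko-Rado (1961): when n ≥ 2k, max |F| = C(n−1, k−1). The bound is attained by the star {A : i ∈ A} for any fixed i ∈ [n]. Here C(47−1, 5−1) = C(46, 4) = 163185.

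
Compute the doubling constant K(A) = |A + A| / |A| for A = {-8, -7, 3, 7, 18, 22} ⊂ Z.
K = |A + A| / |A| = 18/6 = 3

Enumerate A + A = {a + b : a, b ∈ A}. With |A| = 6, there are |A|^2 = 36 ordered sum pairs; collecting distinct values, A + A = {-16, -15, -14, -5, -4, -1, 0, 6, 10, 11, 14, 15, 21, 25, 29, 36, 40, 44}, so |A + A| = 18. Thus K = 18/6 = 3. For comparison, the minimum possible |A + A| over all 6-element sets is 2·6 − 1 = 11 (so min K = 11/6), attained only by arithmetic progressions.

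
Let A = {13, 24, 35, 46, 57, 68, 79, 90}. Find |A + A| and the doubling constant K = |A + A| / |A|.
K = |A + A| / |A| = 15/8

Enumerate A + A = {a + b : a, b ∈ A}. With |A| = 8, there are |A|^2 = 64 ordered sum pairs; collecting distinct values, A + A = {26, 37, 48, 59, 70, 81, 92, 103, 114, 125, 136, 147, 158, 169, 180}, so |A + A| = 15. Thus K = 15/8. Here |A + A| = 2|A| − 1 = 15, the minimum possible — so K = 15/8 is minimal, which holds iff A is an arithmetic progression.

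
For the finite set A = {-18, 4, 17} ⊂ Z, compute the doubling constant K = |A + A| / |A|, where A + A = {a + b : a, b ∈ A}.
K = |A + A| / |A| = 6/3 = 2

Enumerate A + A = {a + b : a, b ∈ A}. With |A| = 3, there are |A|^2 = 9 ordered sum pairs; collecting distinct values, A + A = {-36, -14, -1, 8, 21, 34}, so |A + A| = 6. Thus K = 6/3 = 2. For comparison, the minimum possible |A + A| over all 3-element sets is 2·3 − 1 = 5 (so min K = 5/3), attained only by arithmetic progressions.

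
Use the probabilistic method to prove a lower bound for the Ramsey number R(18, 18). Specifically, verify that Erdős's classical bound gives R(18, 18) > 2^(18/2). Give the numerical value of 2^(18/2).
2^(18/2) = 512; so R(18, 18) > 512

Colour each edge of K_n uniformly at random with red/blue. The expected number of monochromatic K_18 is C(n, 18) · 2 · 2^(−C(18,2)). If C(n, 18) · 2^(1 − C(18,2)) < 1, then with positive probability no monochromatic K_18 exists, so R(18, 18) > n. The standard estimate C(n, 18) ≤ n^18/18! shows this inequality holds whenever n ≤ 2^(18/2) (since 18! · 2^(C(18,2) − 1) > 2^(18^2/2) ≥ n^18). Hence R(18, 18) > 2^(18/2) = 512.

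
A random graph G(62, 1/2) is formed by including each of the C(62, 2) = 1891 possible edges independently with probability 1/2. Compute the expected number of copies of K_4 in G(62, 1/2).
E[# K_4] = C(62, 4) · (1/2)^C(4, 2) = 557845 / 2^6 = 8716.328125

For each 4-subset S of vertices (there are C(62, 4) = 557845 such S), let X_S = 1 if S induces a K_4 (all C(4, 2) = 6 edges present). Then P(X_S = 1) = (1/2)^6 = 1/64. By linearity of expectation, E[# K_4] = C(62, 4) · (1/2)^6 = 557845 / 64 = 8716.328125.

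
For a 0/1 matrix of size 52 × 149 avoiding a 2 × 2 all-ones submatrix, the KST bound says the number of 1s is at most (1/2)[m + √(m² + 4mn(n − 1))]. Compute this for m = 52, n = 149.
z(52, 149; 2, 2) ≤ (1/2)[52 + √(52² + 4·52·149·148)] = (1/2)[52 + √4589520] = 1097.1583

Kővári–Sós–Turán: let r_1, ..., r_52 be the row sums and z = Σ r_i the total number of 1s. Each pair of columns can share at most one row with both entries 1 (else a 2×2 all-ones block appears), so Σ_i C(r_i, 2) ≤ C(149, 2) = 11026. By convexity Σ_i C(r_i, 2) ≥ 52·C(z/52, 2) = z(z − 52)/(2·52), giving z² − 52z − 52·149·148 ≤ 0 and hence z ≤ (1/2)[52 + √(2704 + 4·1146704)] = (1/2)[52 + √4589520] ≈ (1/2)(52 + 2142.3165) = 1097.1583.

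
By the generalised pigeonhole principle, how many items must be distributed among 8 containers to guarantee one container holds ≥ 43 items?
n = (43 − 1)·8 + 1 = 337

By the generalised pigeonhole principle, to guarantee some box contains ≥ r objects we need more than (r − 1) · k objects total. Threshold: n = (r − 1) · k + 1. With r = 43 and k = 8: n = 42 · 8 + 1 = 336 + 1 = 337. For n = 336 = 42 · 8, we can put exactly 42 objects in every box, avoiding 43 in any single one — so 337 is tight.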